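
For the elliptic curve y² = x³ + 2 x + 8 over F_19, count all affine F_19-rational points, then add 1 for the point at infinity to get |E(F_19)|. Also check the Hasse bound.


Affine points = {(1, 7), (1, 12), (2, 1), (2, 18), (4, 2), (4, 17), (7, 2), (7, 17), (8, 2), (8, 17), (14, 5), (14, 14), (18, 9), (18, 10)}; affine count = 14; |E(F_19)| = 15.

Discriminant check: Δ ∝ 4a³ + 27b² = 4·2³ + 27·8² = 4·8 + 27·64 ≡ 12 (mod 19). Nonzero ⇒ E is nonsingular.
For each x ∈ F_19, compute rhs = x³ + 2·x + 8 mod 19, then count y ∈ F_19 with y² ≡ rhs.
  x = 0: rhs = 8, matching y values: none (0 points).
  x = 1: rhs = 11, matching y values: 7, 12 (2 points).
  x = 2: rhs = 1, matching y values: 1, 18 (2 points).
  x = 3: rhs = 3, matching y values: none (0 points).
  x = 4: rhs = 4, matching y values: 2, 17 (2 points).
  x = 5: rhs = 10, matching y values: none (0 points).
  x = 6: rhs = 8, matching y values: none (0 points).
  x = 7: rhs = 4, matching y values: 2, 17 (2 points).
  x = 8: rhs = 4, matching y values: 2, 17 (2 points).
  x = 9: rhs = 14, matching y values: none (0 points).
  x = 10: rhs = 2, matching y values: none (0 points).
  x = 11: rhs = 12, matching y values: none (0 points).
  x = 12: rhs = 12, matching y values: none (0 points).
  x = 13: rhs = 8, matching y values: none (0 points).
  x = 14: rhs = 6, matching y values: 5, 14 (2 points).
  x = 15: rhs = 12, matching y values: none (0 points).
  x = 16: rhs = 13, matching y values: none (0 points).
  x = 17: rhs = 15, matching y values: none (0 points).
  x = 18: rhs = 5, matching y values: 9, 10 (2 points).
Total affine count: 14.
Full point count |E(F_19)| = 14 + 1 = 15.
Hasse bound: |15 − (19+1)| = |-5| = 5 ≤ 2√19 ≈ 8.7178 ✓.


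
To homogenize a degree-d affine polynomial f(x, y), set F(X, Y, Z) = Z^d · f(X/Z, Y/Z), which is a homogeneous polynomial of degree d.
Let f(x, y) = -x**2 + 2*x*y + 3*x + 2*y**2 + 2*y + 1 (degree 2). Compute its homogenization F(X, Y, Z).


F(X, Y, Z) = -X**2 + 2*X*Y + 3*X*Z + 2*Y**2 + 2*Y*Z + Z**2

deg(f) = 2.
Substitute x = X/Z, y = Y/Z into f, then multiply by Z^2.
  monomial -1·x^2·y^0 ↦ -1·X^2·Y^0·Z^0.
  monomial 2·x^1·y^1 ↦ 2·X^1·Y^1·Z^0.
  monomial 3·x^1·y^0 ↦ 3·X^1·Y^0·Z^1.
  monomial 2·x^0·y^2 ↦ 2·X^0·Y^2·Z^0.
  monomial 2·x^0·y^1 ↦ 2·X^0·Y^1·Z^1.
  monomial 1·x^0·y^0 ↦ 1·X^0·Y^0·Z^2.
Collecting: F(X, Y, Z) = -X**2 + 2*X*Y + 3*X*Z + 2*Y**2 + 2*Y*Z + Z**2.


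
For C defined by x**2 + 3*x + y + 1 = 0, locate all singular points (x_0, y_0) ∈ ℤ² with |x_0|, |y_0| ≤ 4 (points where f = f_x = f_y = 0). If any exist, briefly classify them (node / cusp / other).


No singular points in the scanned grid; C is smooth there.

Compute partial derivatives:
  f_x = 2*x + 3.
  f_y = 1.
f_y = 1 is a nonzero constant, so f_y never vanishes: no point (x, y) can satisfy f = f_x = f_y = 0. In particular no (x, y) ∈ {−4, ..., 4}² is singular; the curve is smooth.


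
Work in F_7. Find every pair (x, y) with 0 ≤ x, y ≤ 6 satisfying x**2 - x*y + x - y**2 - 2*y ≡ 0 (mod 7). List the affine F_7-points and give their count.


Affine F_7-points: {(0, 0), (0, 5), (4, 3), (4, 5), (5, 3), (5, 4), (6, 0), (6, 6)}; count = 8.

For each of the 49 pairs (x, y) ∈ F_7², evaluate f(x, y) mod 7. Record the zeros.
  x = 0: [0↦0, 1↦4, 2↦6, 3↦6, 4↦4, 5↦0, 6↦1]  zeros at y ∈ {0, 5}
  x = 1: [0↦2, 1↦5, 2↦6, 3↦5, 4↦2, 5↦4, 6↦4]  zeros at y ∈ ∅
  x = 2: [0↦6, 1↦1, 2↦1, 3↦6, 4↦2, 5↦3, 6↦2]  zeros at y ∈ ∅
  x = 3: [0↦5, 1↦6, 2↦5, 3↦2, 4↦4, 5↦4, 6↦2]  zeros at y ∈ ∅
  x = 4: [0↦6, 1↦6, 2↦4, 3↦0, 4↦1, 5↦0, 6↦4]  zeros at y ∈ {3, 5}
  x = 5: [0↦2, 1↦1, 2↦5, 3↦0, 4↦0, 5↦5, 6↦1]  zeros at y ∈ {3, 4}
  x = 6: [0↦0, 1↦5, 2↦1, 3↦2, 4↦1, 5↦5, 6↦0]  zeros at y ∈ {0, 6}
Collecting zeros: affine points = {(0, 0), (0, 5), (4, 3), (4, 5), (5, 3), (5, 4), (6, 0), (6, 6)}.
Total count |C(F_7)_aff| = 8.


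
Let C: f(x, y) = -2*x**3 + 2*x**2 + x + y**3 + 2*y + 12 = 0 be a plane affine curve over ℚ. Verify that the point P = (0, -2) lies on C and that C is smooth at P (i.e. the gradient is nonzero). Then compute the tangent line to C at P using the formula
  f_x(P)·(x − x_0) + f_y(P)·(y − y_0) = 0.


Tangent line at P: x + 14*y + 28 = 0.

Step 1: f(0, -2) = 0, so P lies on C.
Step 2: partial derivatives
  f_x(x, y) = -6*x**2 + 4*x + 1, f_y(x, y) = 3*y**2 + 2.
  f_x(P) = 1, f_y(P) = 14 (gradient nonzero, so P is smooth).
Step 3: tangent line at P: 1·(x − 0) + 14·(y − -2) = 0.
Expanding: x + 14*y + 28 = 0.


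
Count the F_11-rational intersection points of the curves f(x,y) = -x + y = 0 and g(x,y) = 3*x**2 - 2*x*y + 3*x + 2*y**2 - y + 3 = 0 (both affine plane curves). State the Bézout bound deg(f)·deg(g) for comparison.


Common zeros: {(5, 5), (9, 9)}; count = 2; Bézout bound = 2.

deg(f) = 1, deg(g) = 2, so Bézout bound = 2.
Scan x ∈ F_11. For each x, list the y ∈ F_11 with f(x, y) ≡ 0 and those with g(x, y) ≡ 0 (mod 11); the common zeros in that column are the intersection.
  x = 0: f ≡ 0 at y ∈ {0}; g ≡ 0 at y ∈ ∅; common: ∅.
  x = 1: f ≡ 0 at y ∈ {1}; g ≡ 0 at y ∈ {2, 5}; common: ∅.
  x = 2: f ≡ 0 at y ∈ {2}; g ≡ 0 at y ∈ {4}; common: ∅.
  x = 3: f ≡ 0 at y ∈ {3}; g ≡ 0 at y ∈ {2, 7}; common: ∅.
  x = 4: f ≡ 0 at y ∈ {4}; g ≡ 0 at y ∈ ∅; common: ∅.
  x = 5: f ≡ 0 at y ∈ {5}; g ≡ 0 at y ∈ {5, 6}; common: {5}.
  x = 6: f ≡ 0 at y ∈ {6}; g ≡ 0 at y ∈ ∅; common: ∅.
  x = 7: f ≡ 0 at y ∈ {7}; g ≡ 0 at y ∈ {4, 9}; common: ∅.
  x = 8: f ≡ 0 at y ∈ {8}; g ≡ 0 at y ∈ {7}; common: ∅.
  x = 9: f ≡ 0 at y ∈ {9}; g ≡ 0 at y ∈ {6, 9}; common: {9}.
  x = 10: f ≡ 0 at y ∈ {10}; g ≡ 0 at y ∈ ∅; common: ∅.
Collecting: common zeros = {(5, 5), (9, 9)}, so the count is 2.
Comparison with the Bézout bound: 2 ≤ 2 = deg(f)·deg(g), as expected for curves with no common component (the bound is attained).


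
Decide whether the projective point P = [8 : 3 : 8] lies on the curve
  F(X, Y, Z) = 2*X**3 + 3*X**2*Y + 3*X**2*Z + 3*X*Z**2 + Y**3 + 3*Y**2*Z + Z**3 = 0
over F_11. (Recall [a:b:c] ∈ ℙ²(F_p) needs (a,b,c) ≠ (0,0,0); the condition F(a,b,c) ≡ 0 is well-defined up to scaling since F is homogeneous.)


F(8,3,8) ≡ 4 (mod 11); P is NOT on the curve.

Evaluate F(8, 3, 8) term-by-term (mod 11).
  2*X**3 ↦ 2·512·1·1 = 1024
  3*X**2*Y ↦ 3·64·3·1 = 576
  3*X**2*Z ↦ 3·64·1·8 = 1536
  3*X*Z**2 ↦ 3·8·1·64 = 1536
  Y**3 ↦ 1·1·27·1 = 27
  3*Y**2*Z ↦ 3·1·9·8 = 216
  Z**3 ↦ 1·1·1·512 = 512
Sum: F(8, 3, 8) = (1024) + (576) + (1536) + (1536) + (27) + (216) + (512) = 5427.
Reducing mod 11: 5427 ≡ 4 (mod 11).
Since F(a, b, c) ≡ 4 ≠ 0 (mod 11), P does NOT lie on the curve.


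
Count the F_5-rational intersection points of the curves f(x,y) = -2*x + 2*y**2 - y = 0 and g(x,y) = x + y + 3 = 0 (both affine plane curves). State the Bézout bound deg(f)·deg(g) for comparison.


Common zeros: ∅; count = 0; Bézout bound = 2.

deg(f) = 2, deg(g) = 1, so Bézout bound = 2.
Scan x ∈ F_5. For each x, list the y ∈ F_5 with f(x, y) ≡ 0 and those with g(x, y) ≡ 0 (mod 5); the common zeros in that column are the intersection.
  x = 0: f ≡ 0 at y ∈ {0, 3}; g ≡ 0 at y ∈ {2}; common: ∅.
  x = 1: f ≡ 0 at y ∈ ∅; g ≡ 0 at y ∈ {1}; common: ∅.
  x = 2: f ≡ 0 at y ∈ ∅; g ≡ 0 at y ∈ {0}; common: ∅.
  x = 3: f ≡ 0 at y ∈ {1, 2}; g ≡ 0 at y ∈ {4}; common: ∅.
  x = 4: f ≡ 0 at y ∈ {4}; g ≡ 0 at y ∈ {3}; common: ∅.
Collecting: common zeros = ∅, so the count is 0.
Comparison with the Bézout bound: 0 ≤ 2 = deg(f)·deg(g), as expected for curves with no common component (the affine F_5-count falls short of the bound because intersections may lie at infinity, over extension fields, or carry multiplicity).


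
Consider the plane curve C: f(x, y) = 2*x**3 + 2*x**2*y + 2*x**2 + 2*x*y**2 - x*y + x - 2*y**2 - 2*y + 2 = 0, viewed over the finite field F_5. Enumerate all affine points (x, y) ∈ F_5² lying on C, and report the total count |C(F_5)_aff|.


Affine F_5-points: {(0, 2), (1, 2)}; count = 2.

For each of the 25 pairs (x, y) ∈ F_5², evaluate f(x, y) mod 5. Record the zeros.
  x = 0: [0↦2, 1↦3, 2↦0, 3↦3, 4↦2]  zeros at y ∈ {2}
  x = 1: [0↦2, 1↦1, 2↦0, 3↦4, 4↦3]  zeros at y ∈ {2}
  x = 2: [0↦3, 1↦4, 2↦4, 3↦3, 4↦1]  zeros at y ∈ ∅
  x = 3: [0↦2, 1↦4, 2↦4, 3↦2, 4↦3]  zeros at y ∈ ∅
  x = 4: [0↦1, 1↦3, 2↦2, 3↦3, 4↦1]  zeros at y ∈ ∅
Collecting zeros: affine points = {(0, 2), (1, 2)}.
Total count |C(F_5)_aff| = 2.


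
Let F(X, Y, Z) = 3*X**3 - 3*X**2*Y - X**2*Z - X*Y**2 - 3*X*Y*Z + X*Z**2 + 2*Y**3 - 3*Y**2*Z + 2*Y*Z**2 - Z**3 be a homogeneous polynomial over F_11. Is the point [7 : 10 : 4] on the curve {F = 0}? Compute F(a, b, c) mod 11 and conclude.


F(7,10,4) ≡ 3 (mod 11); P is NOT on the curve.

Evaluate F(7, 10, 4) term-by-term (mod 11).
  3*X**3 ↦ 3·343·1·1 = 1029
  -3*X**2*Y ↦ -3·49·10·1 = -1470
  -X**2*Z ↦ -1·49·1·4 = -196
  -X*Y**2 ↦ -1·7·100·1 = -700
  -3*X*Y*Z ↦ -3·7·10·4 = -840
  X*Z**2 ↦ 1·7·1·16 = 112
  2*Y**3 ↦ 2·1·1000·1 = 2000
  -3*Y**2*Z ↦ -3·1·100·4 = -1200
  2*Y*Z**2 ↦ 2·1·10·16 = 320
  -Z**3 ↦ -1·1·1·64 = -64
Sum: F(7, 10, 4) = (1029) + (-1470) + (-196) + (-700) + (-840) + (112) + (2000) + (-1200) + (320) + (-64) = -1009.
Reducing mod 11: -1009 ≡ 3 (mod 11).
Since F(a, b, c) ≡ 3 ≠ 0 (mod 11), P does NOT lie on the curve.


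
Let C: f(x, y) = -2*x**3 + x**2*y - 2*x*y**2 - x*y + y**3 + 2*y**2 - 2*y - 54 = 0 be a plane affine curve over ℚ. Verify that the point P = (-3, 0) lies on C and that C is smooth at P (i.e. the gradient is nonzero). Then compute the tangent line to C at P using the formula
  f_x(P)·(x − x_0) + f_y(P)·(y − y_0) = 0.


Tangent line at P: -54*x + 10*y - 162 = 0.

Step 1: f(-3, 0) = 0, so P lies on C.
Step 2: partial derivatives
  f_x(x, y) = -6*x**2 + 2*x*y - 2*y**2 - y, f_y(x, y) = x**2 - 4*x*y - x + 3*y**2 + 4*y - 2.
  f_x(P) = -54, f_y(P) = 10 (gradient nonzero, so P is smooth).
Step 3: tangent line at P: -54·(x − -3) + 10·(y − 0) = 0.
Expanding: -54*x + 10*y - 162 = 0.


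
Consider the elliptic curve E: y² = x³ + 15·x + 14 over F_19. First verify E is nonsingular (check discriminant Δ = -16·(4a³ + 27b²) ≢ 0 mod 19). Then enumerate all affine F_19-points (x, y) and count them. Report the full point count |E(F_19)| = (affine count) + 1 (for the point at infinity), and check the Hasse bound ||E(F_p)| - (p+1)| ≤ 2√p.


Affine points = {(1, 7), (1, 12), (4, 9), (4, 10), (5, 9), (5, 10), (6, 4), (6, 15), (7, 5), (7, 14), (8, 0), (9, 2), (9, 17), (10, 9), (10, 10), (11, 3), (11, 16), (14, 2), (14, 17), (15, 2), (15, 17), (18, 6), (18, 13)}; affine count = 23; |E(F_19)| = 24.

Discriminant check: Δ ∝ 4a³ + 27b² = 4·15³ + 27·14² = 4·3375 + 27·196 ≡ 1 (mod 19). Nonzero ⇒ E is nonsingular.
For each x ∈ F_19, compute rhs = x³ + 15·x + 14 mod 19, then count y ∈ F_19 with y² ≡ rhs.
  x = 0: rhs = 14, matching y values: none (0 points).
  x = 1: rhs = 11, matching y values: 7, 12 (2 points).
  x = 2: rhs = 14, matching y values: none (0 points).
  x = 3: rhs = 10, matching y values: none (0 points).
  x = 4: rhs = 5, matching y values: 9, 10 (2 points).
  x = 5: rhs = 5, matching y values: 9, 10 (2 points).
  x = 6: rhs = 16, matching y values: 4, 15 (2 points).
  x = 7: rhs = 6, matching y values: 5, 14 (2 points).
  x = 8: rhs = 0, matching y values: 0 (1 points).
  x = 9: rhs = 4, matching y values: 2, 17 (2 points).
  x = 10: rhs = 5, matching y values: 9, 10 (2 points).
  x = 11: rhs = 9, matching y values: 3, 16 (2 points).
  x = 12: rhs = 3, matching y values: none (0 points).
  x = 13: rhs = 12, matching y values: none (0 points).
  x = 14: rhs = 4, matching y values: 2, 17 (2 points).
  x = 15: rhs = 4, matching y values: 2, 17 (2 points).
  x = 16: rhs = 18, matching y values: none (0 points).
  x = 17: rhs = 14, matching y values: none (0 points).
  x = 18: rhs = 17, matching y values: 6, 13 (2 points).
Total affine count: 23.
Full point count |E(F_19)| = 23 + 1 = 24.
Hasse bound: |24 − (19+1)| = |4| = 4 ≤ 2√19 ≈ 8.7178 ✓.


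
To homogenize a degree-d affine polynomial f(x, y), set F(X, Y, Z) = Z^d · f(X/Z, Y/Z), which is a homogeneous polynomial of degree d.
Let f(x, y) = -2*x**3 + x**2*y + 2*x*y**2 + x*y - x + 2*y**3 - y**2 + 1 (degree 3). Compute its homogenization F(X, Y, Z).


F(X, Y, Z) = -2*X**3 + X**2*Y + 2*X*Y**2 + X*Y*Z - X*Z**2 + 2*Y**3 - Y**2*Z + Z**3

deg(f) = 3.
Substitute x = X/Z, y = Y/Z into f, then multiply by Z^3.
  monomial -2·x^3·y^0 ↦ -2·X^3·Y^0·Z^0.
  monomial 1·x^2·y^1 ↦ 1·X^2·Y^1·Z^0.
  monomial 2·x^1·y^2 ↦ 2·X^1·Y^2·Z^0.
  monomial 1·x^1·y^1 ↦ 1·X^1·Y^1·Z^1.
  monomial -1·x^1·y^0 ↦ -1·X^1·Y^0·Z^2.
  monomial 2·x^0·y^3 ↦ 2·X^0·Y^3·Z^0.
  monomial -1·x^0·y^2 ↦ -1·X^0·Y^2·Z^1.
  monomial 1·x^0·y^0 ↦ 1·X^0·Y^0·Z^3.
Collecting: F(X, Y, Z) = -2*X**3 + X**2*Y + 2*X*Y**2 + X*Y*Z - X*Z**2 + 2*Y**3 - Y**2*Z + Z**3.


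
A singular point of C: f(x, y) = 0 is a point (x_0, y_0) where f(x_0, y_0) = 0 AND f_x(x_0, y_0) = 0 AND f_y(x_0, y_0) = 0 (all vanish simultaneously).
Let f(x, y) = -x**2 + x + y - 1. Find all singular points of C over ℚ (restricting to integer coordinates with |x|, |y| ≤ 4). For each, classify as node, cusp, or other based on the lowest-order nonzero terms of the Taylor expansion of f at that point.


No singular points in the scanned grid; C is smooth there.

Compute partial derivatives:
  f_x = 1 - 2*x.
  f_y = 1.
f_y = 1 is a nonzero constant, so f_y never vanishes: no point (x, y) can satisfy f = f_x = f_y = 0. In particular no (x, y) ∈ {−4, ..., 4}² is singular; the curve is smooth.


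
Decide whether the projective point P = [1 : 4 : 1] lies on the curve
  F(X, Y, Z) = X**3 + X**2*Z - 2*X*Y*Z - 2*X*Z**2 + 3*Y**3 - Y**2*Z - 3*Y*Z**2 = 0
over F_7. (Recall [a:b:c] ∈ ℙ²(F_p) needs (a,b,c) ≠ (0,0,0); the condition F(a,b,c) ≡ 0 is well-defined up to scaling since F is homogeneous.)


F(1,4,1) ≡ 2 (mod 7); P is NOT on the curve.

Evaluate F(1, 4, 1) term-by-term (mod 7).
  X**3 ↦ 1·1·1·1 = 1
  X**2*Z ↦ 1·1·1·1 = 1
  -2*X*Y*Z ↦ -2·1·4·1 = -8
  -2*X*Z**2 ↦ -2·1·1·1 = -2
  3*Y**3 ↦ 3·1·64·1 = 192
  -Y**2*Z ↦ -1·1·16·1 = -16
  -3*Y*Z**2 ↦ -3·1·4·1 = -12
Sum: F(1, 4, 1) = (1) + (1) + (-8) + (-2) + (192) + (-16) + (-12) = 156.
Reducing mod 7: 156 ≡ 2 (mod 7).
Since F(a, b, c) ≡ 2 ≠ 0 (mod 7), P does NOT lie on the curve.


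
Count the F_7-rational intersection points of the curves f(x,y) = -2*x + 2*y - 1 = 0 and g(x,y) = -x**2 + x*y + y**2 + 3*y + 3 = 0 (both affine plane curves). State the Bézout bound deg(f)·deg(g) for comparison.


Common zeros: ∅; count = 0; Bézout bound = 2.

deg(f) = 1, deg(g) = 2, so Bézout bound = 2.
Scan x ∈ F_7. For each x, list the y ∈ F_7 with f(x, y) ≡ 0 and those with g(x, y) ≡ 0 (mod 7); the common zeros in that column are the intersection.
  x = 0: f ≡ 0 at y ∈ {4}; g ≡ 0 at y ∈ {1, 3}; common: ∅.
  x = 1: f ≡ 0 at y ∈ {5}; g ≡ 0 at y ∈ {1, 2}; common: ∅.
  x = 2: f ≡ 0 at y ∈ {6}; g ≡ 0 at y ∈ {4, 5}; common: ∅.
  x = 3: f ≡ 0 at y ∈ {0}; g ≡ 0 at y ∈ {3, 5}; common: ∅.
  x = 4: f ≡ 0 at y ∈ {1}; g ≡ 0 at y ∈ ∅; common: ∅.
  x = 5: f ≡ 0 at y ∈ {2}; g ≡ 0 at y ∈ ∅; common: ∅.
  x = 6: f ≡ 0 at y ∈ {3}; g ≡ 0 at y ∈ ∅; common: ∅.
Collecting: common zeros = ∅, so the count is 0.
Comparison with the Bézout bound: 0 ≤ 2 = deg(f)·deg(g), as expected for curves with no common component (the affine F_7-count falls short of the bound because intersections may lie at infinity, over extension fields, or carry multiplicity).


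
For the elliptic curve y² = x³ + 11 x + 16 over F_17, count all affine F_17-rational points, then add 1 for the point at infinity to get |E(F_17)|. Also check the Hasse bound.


Affine points = {(0, 4), (0, 13), (3, 5), (3, 12), (5, 3), (5, 14), (6, 3), (6, 14), (8, 2), (8, 15), (10, 2), (10, 15), (16, 2), (16, 15)}; affine count = 14; |E(F_17)| = 15.

Discriminant check: Δ ∝ 4a³ + 27b² = 4·11³ + 27·16² = 4·1331 + 27·256 ≡ 13 (mod 17). Nonzero ⇒ E is nonsingular.
For each x ∈ F_17, compute rhs = x³ + 11·x + 16 mod 17, then count y ∈ F_17 with y² ≡ rhs.
  x = 0: rhs = 16, matching y values: 4, 13 (2 points).
  x = 1: rhs = 11, matching y values: none (0 points).
  x = 2: rhs = 12, matching y values: none (0 points).
  x = 3: rhs = 8, matching y values: 5, 12 (2 points).
  x = 4: rhs = 5, matching y values: none (0 points).
  x = 5: rhs = 9, matching y values: 3, 14 (2 points).
  x = 6: rhs = 9, matching y values: 3, 14 (2 points).
  x = 7: rhs = 11, matching y values: none (0 points).
  x = 8: rhs = 4, matching y values: 2, 15 (2 points).
  x = 9: rhs = 11, matching y values: none (0 points).
  x = 10: rhs = 4, matching y values: 2, 15 (2 points).
  x = 11: rhs = 6, matching y values: none (0 points).
  x = 12: rhs = 6, matching y values: none (0 points).
  x = 13: rhs = 10, matching y values: none (0 points).
  x = 14: rhs = 7, matching y values: none (0 points).
  x = 15: rhs = 3, matching y values: none (0 points).
  x = 16: rhs = 4, matching y values: 2, 15 (2 points).
Total affine count: 14.
Full point count |E(F_17)| = 14 + 1 = 15.
Hasse bound: |15 − (17+1)| = |-3| = 3 ≤ 2√17 ≈ 8.2462 ✓.


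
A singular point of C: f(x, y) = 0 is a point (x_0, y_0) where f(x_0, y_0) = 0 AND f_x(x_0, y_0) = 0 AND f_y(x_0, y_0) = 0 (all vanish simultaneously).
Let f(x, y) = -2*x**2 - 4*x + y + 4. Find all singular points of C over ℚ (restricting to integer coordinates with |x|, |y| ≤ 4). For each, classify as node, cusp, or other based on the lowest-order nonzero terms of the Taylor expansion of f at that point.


No singular points in the scanned grid; C is smooth there.

Compute partial derivatives:
  f_x = -4*x - 4.
  f_y = 1.
f_y = 1 is a nonzero constant, so f_y never vanishes: no point (x, y) can satisfy f = f_x = f_y = 0. In particular no (x, y) ∈ {−4, ..., 4}² is singular; the curve is smooth.


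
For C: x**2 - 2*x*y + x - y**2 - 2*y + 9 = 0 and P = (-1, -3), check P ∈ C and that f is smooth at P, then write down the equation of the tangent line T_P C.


Tangent line at P: 5*x + 6*y + 23 = 0.

Step 1: f(-1, -3) = 0, so P lies on C.
Step 2: partial derivatives
  f_x(x, y) = 2*x - 2*y + 1, f_y(x, y) = -2*x - 2*y - 2.
  f_x(P) = 5, f_y(P) = 6 (gradient nonzero, so P is smooth).
Step 3: tangent line at P: 5·(x − -1) + 6·(y − -3) = 0.
Expanding: 5*x + 6*y + 23 = 0.


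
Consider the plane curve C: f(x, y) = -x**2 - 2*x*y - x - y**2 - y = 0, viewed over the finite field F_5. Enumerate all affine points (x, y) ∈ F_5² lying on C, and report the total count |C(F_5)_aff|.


Affine F_5-points: {(0, 0), (0, 4), (1, 3), (1, 4), (2, 2), (2, 3), (3, 1), (3, 2), (4, 0), (4, 1)}; count = 10.

For each of the 25 pairs (x, y) ∈ F_5², evaluate f(x, y) mod 5. Record the zeros.
  x = 0: [0↦0, 1↦3, 2↦4, 3↦3, 4↦0]  zeros at y ∈ {0, 4}
  x = 1: [0↦3, 1↦4, 2↦3, 3↦0, 4↦0]  zeros at y ∈ {3, 4}
  x = 2: [0↦4, 1↦3, 2↦0, 3↦0, 4↦3]  zeros at y ∈ {2, 3}
  x = 3: [0↦3, 1↦0, 2↦0, 3↦3, 4↦4]  zeros at y ∈ {1, 2}
  x = 4: [0↦0, 1↦0, 2↦3, 3↦4, 4↦3]  zeros at y ∈ {0, 1}
Collecting zeros: affine points = {(0, 0), (0, 4), (1, 3), (1, 4), (2, 2), (2, 3), (3, 1), (3, 2), (4, 0), (4, 1)}.
Total count |C(F_5)_aff| = 10.


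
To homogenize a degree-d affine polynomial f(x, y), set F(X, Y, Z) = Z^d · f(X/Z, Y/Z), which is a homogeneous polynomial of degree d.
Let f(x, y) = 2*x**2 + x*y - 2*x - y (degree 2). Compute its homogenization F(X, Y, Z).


F(X, Y, Z) = 2*X**2 + X*Y - 2*X*Z - Y*Z

deg(f) = 2.
Substitute x = X/Z, y = Y/Z into f, then multiply by Z^2.
  monomial 2·x^2·y^0 ↦ 2·X^2·Y^0·Z^0.
  monomial 1·x^1·y^1 ↦ 1·X^1·Y^1·Z^0.
  monomial -2·x^1·y^0 ↦ -2·X^1·Y^0·Z^1.
  monomial -1·x^0·y^1 ↦ -1·X^0·Y^1·Z^1.
Collecting: F(X, Y, Z) = 2*X**2 + X*Y - 2*X*Z - Y*Z.


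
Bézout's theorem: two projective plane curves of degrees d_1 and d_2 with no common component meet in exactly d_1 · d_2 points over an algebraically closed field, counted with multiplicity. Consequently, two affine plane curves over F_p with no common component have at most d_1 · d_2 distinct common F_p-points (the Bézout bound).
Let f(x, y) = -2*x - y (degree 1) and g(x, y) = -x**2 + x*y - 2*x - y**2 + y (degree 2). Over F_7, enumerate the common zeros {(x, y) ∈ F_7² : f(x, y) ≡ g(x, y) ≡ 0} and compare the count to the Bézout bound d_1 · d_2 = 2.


Common zeros: {(0, 0)}; count = 1; Bézout bound = 2.

deg(f) = 1, deg(g) = 2, so Bézout bound = 2.
Scan x ∈ F_7. For each x, list the y ∈ F_7 with f(x, y) ≡ 0 and those with g(x, y) ≡ 0 (mod 7); the common zeros in that column are the intersection.
  x = 0: f ≡ 0 at y ∈ {0}; g ≡ 0 at y ∈ {0, 1}; common: {0}.
  x = 1: f ≡ 0 at y ∈ {5}; g ≡ 0 at y ∈ ∅; common: ∅.
  x = 2: f ≡ 0 at y ∈ {3}; g ≡ 0 at y ∈ ∅; common: ∅.
  x = 3: f ≡ 0 at y ∈ {1}; g ≡ 0 at y ∈ ∅; common: ∅.
  x = 4: f ≡ 0 at y ∈ {6}; g ≡ 0 at y ∈ ∅; common: ∅.
  x = 5: f ≡ 0 at y ∈ {4}; g ≡ 0 at y ∈ {0, 6}; common: ∅.
  x = 6: f ≡ 0 at y ∈ {2}; g ≡ 0 at y ∈ {1, 6}; common: ∅.
Collecting: common zeros = {(0, 0)}, so the count is 1.
Comparison with the Bézout bound: 1 ≤ 2 = deg(f)·deg(g), as expected for curves with no common component (the affine F_7-count falls short of the bound because intersections may lie at infinity, over extension fields, or carry multiplicity).


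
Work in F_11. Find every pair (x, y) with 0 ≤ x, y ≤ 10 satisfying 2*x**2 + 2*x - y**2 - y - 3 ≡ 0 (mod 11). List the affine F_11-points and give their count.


Affine F_11-points: {(0, 5), (1, 3), (1, 7), (2, 4), (2, 6), (5, 1), (5, 9), (8, 4), (8, 6), (9, 3), (9, 7), (10, 5)}; count = 12.

For each of the 121 pairs (x, y) ∈ F_11², evaluate f(x, y) mod 11. Record the zeros.
  x = 0: [0↦8, 1↦6, 2↦2, 3↦7, 4↦10, 5↦0, 6↦10, 7↦7, 8↦2, 9↦6, 10↦8]  zeros at y ∈ {5}
  x = 1: [0↦1, 1↦10, 2↦6, 3↦0, 4↦3, 5↦4, 6↦3, 7↦0, 8↦6, 9↦10, 10↦1]  zeros at y ∈ {3, 7}
  x = 2: [0↦9, 1↦7, 2↦3, 3↦8, 4↦0, 5↦1, 6↦0, 7↦8, 8↦3, 9↦7, 10↦9]  zeros at y ∈ {4, 6}
  x = 3: [0↦10, 1↦8, 2↦4, 3↦9, 4↦1, 5↦2, 6↦1, 7↦9, 8↦4, 9↦8, 10↦10]  zeros at y ∈ ∅
  x = 4: [0↦4, 1↦2, 2↦9, 3↦3, 4↦6, 5↦7, 6↦6, 7↦3, 8↦9, 9↦2, 10↦4]  zeros at y ∈ ∅
  x = 5: [0↦2, 1↦0, 2↦7, 3↦1, 4↦4, 5↦5, 6↦4, 7↦1, 8↦7, 9↦0, 10↦2]  zeros at y ∈ {1, 9}
  x = 6: [0↦4, 1↦2, 2↦9, 3↦3, 4↦6, 5↦7, 6↦6, 7↦3, 8↦9, 9↦2, 10↦4]  zeros at y ∈ ∅
  x = 7: [0↦10, 1↦8, 2↦4, 3↦9, 4↦1, 5↦2, 6↦1, 7↦9, 8↦4, 9↦8, 10↦10]  zeros at y ∈ ∅
  x = 8: [0↦9, 1↦7, 2↦3, 3↦8, 4↦0, 5↦1, 6↦0, 7↦8, 8↦3, 9↦7, 10↦9]  zeros at y ∈ {4, 6}
  x = 9: [0↦1, 1↦10, 2↦6, 3↦0, 4↦3, 5↦4, 6↦3, 7↦0, 8↦6, 9↦10, 10↦1]  zeros at y ∈ {3, 7}
  x = 10: [0↦8, 1↦6, 2↦2, 3↦7, 4↦10, 5↦0, 6↦10, 7↦7, 8↦2, 9↦6, 10↦8]  zeros at y ∈ {5}
Collecting zeros: affine points = {(0, 5), (1, 3), (1, 7), (2, 4), (2, 6), (5, 1), (5, 9), (8, 4), (8, 6), (9, 3), (9, 7), (10, 5)}.
Total count |C(F_11)_aff| = 12.


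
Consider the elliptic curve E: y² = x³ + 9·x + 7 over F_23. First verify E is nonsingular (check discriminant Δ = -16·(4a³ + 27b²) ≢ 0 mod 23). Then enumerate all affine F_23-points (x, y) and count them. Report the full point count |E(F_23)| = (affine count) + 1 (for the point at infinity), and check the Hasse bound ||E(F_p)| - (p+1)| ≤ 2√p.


Affine points = {(5, 4), (5, 19), (6, 1), (6, 22), (8, 4), (8, 19), (9, 9), (9, 14), (10, 4), (10, 19), (12, 7), (12, 16), (14, 5), (14, 18), (17, 6), (17, 17), (21, 2), (21, 21)}; affine count = 18; |E(F_23)| = 19.

Discriminant check: Δ ∝ 4a³ + 27b² = 4·9³ + 27·7² = 4·729 + 27·49 ≡ 7 (mod 23). Nonzero ⇒ E is nonsingular.
For each x ∈ F_23, compute rhs = x³ + 9·x + 7 mod 23, then count y ∈ F_23 with y² ≡ rhs.
  x = 0: rhs = 7, matching y values: none (0 points).
  x = 1: rhs = 17, matching y values: none (0 points).
  x = 2: rhs = 10, matching y values: none (0 points).
  x = 3: rhs = 15, matching y values: none (0 points).
  x = 4: rhs = 15, matching y values: none (0 points).
  x = 5: rhs = 16, matching y values: 4, 19 (2 points).
  x = 6: rhs = 1, matching y values: 1, 22 (2 points).
  x = 7: rhs = 22, matching y values: none (0 points).
  x = 8: rhs = 16, matching y values: 4, 19 (2 points).
  x = 9: rhs = 12, matching y values: 9, 14 (2 points).
  x = 10: rhs = 16, matching y values: 4, 19 (2 points).
  x = 11: rhs = 11, matching y values: none (0 points).
  x = 12: rhs = 3, matching y values: 7, 16 (2 points).
  x = 13: rhs = 21, matching y values: none (0 points).
  x = 14: rhs = 2, matching y values: 5, 18 (2 points).
  x = 15: rhs = 21, matching y values: none (0 points).
  x = 16: rhs = 15, matching y values: none (0 points).
  x = 17: rhs = 13, matching y values: 6, 17 (2 points).
  x = 18: rhs = 21, matching y values: none (0 points).
  x = 19: rhs = 22, matching y values: none (0 points).
  x = 20: rhs = 22, matching y values: none (0 points).
  x = 21: rhs = 4, matching y values: 2, 21 (2 points).
  x = 22: rhs = 20, matching y values: none (0 points).
Total affine count: 18.
Full point count |E(F_23)| = 18 + 1 = 19.
Hasse bound: |19 − (23+1)| = |-5| = 5 ≤ 2√23 ≈ 9.5917 ✓.


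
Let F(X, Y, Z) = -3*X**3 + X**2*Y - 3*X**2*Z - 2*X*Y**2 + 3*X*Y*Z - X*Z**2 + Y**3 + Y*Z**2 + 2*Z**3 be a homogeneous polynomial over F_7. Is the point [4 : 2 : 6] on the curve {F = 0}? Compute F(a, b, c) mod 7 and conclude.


F(4,2,6) ≡ 4 (mod 7); P is NOT on the curve.

Evaluate F(4, 2, 6) term-by-term (mod 7).
  -3*X**3 ↦ -3·64·1·1 = -192
  X**2*Y ↦ 1·16·2·1 = 32
  -3*X**2*Z ↦ -3·16·1·6 = -288
  -2*X*Y**2 ↦ -2·4·4·1 = -32
  3*X*Y*Z ↦ 3·4·2·6 = 144
  -X*Z**2 ↦ -1·4·1·36 = -144
  Y**3 ↦ 1·1·8·1 = 8
  Y*Z**2 ↦ 1·1·2·36 = 72
  2*Z**3 ↦ 2·1·1·216 = 432
Sum: F(4, 2, 6) = (-192) + (32) + (-288) + (-32) + (144) + (-144) + (8) + (72) + (432) = 32.
Reducing mod 7: 32 ≡ 4 (mod 7).
Since F(a, b, c) ≡ 4 ≠ 0 (mod 7), P does NOT lie on the curve.


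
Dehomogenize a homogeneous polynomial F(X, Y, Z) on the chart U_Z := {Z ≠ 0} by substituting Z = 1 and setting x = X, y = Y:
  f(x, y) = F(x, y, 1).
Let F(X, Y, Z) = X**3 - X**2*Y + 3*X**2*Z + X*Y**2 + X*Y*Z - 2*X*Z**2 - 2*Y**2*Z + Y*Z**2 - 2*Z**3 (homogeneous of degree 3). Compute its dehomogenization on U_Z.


f(x, y) = x**3 - x**2*y + 3*x**2 + x*y**2 + x*y - 2*x - 2*y**2 + y - 2

On U_Z we set Z = 1. Each monomial c·X^i·Y^j·Z^k in F becomes c·x^i·y^j·1^k = c·x^i·y^j.
Substituting Z = 1: F(X, Y, 1) = x**3 - x**2*y + 3*x**2 + x*y**2 + x*y - 2*x - 2*y**2 + y - 2.
Note: deg(f) ≤ deg(F) = 3; strict inequality happens when F is divisible by Z (lost terms).


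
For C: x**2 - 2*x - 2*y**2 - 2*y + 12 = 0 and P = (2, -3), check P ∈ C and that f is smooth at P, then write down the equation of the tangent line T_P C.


Tangent line at P: 2*x + 10*y + 26 = 0.

Step 1: f(2, -3) = 0, so P lies on C.
Step 2: partial derivatives
  f_x(x, y) = 2*x - 2, f_y(x, y) = -4*y - 2.
  f_x(P) = 2, f_y(P) = 10 (gradient nonzero, so P is smooth).
Step 3: tangent line at P: 2·(x − 2) + 10·(y − -3) = 0.
Expanding: 2*x + 10*y + 26 = 0.


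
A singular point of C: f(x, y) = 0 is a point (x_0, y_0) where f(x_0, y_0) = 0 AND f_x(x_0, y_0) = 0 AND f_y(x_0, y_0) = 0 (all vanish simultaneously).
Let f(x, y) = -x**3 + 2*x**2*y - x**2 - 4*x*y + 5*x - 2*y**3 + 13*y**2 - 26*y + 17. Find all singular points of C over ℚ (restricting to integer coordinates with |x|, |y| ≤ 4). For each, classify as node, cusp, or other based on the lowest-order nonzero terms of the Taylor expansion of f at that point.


Singular points: {(1, 2)}; classification: cusp.

Compute partial derivatives:
  f_x = -3*x**2 + 4*x*y - 2*x - 4*y + 5.
  f_y = 2*x**2 - 4*x - 6*y**2 + 26*y - 26.
Scan x_0 ∈ {−4, ..., 4}. For each x_0, f_y(x_0, y) is a polynomial in y; find its integer roots y ∈ {−4, ..., 4}, then test f_x and f at those candidates.
  x = -4: f_y(-4, y) = -6*y**2 + 26*y + 22; no integer root y with |y| ≤ 4.
  x = -3: f_y(-3, y) = -6*y**2 + 26*y + 4; no integer root y with |y| ≤ 4.
  x = -2: f_y(-2, y) = -6*y**2 + 26*y - 10; no integer root y with |y| ≤ 4.
  x = -1: f_y(-1, y) = -6*y**2 + 26*y - 20; vanishes at y ∈ {1}. (-1, 1): f_x = -4 ≠ 0.
  x = 0: f_y(0, y) = -6*y**2 + 26*y - 26; no integer root y with |y| ≤ 4.
  x = 1: f_y(1, y) = -6*y**2 + 26*y - 28; vanishes at y ∈ {2}. (1, 2): f_x = 0, f = 0 — SINGULAR.
  x = 2: f_y(2, y) = -6*y**2 + 26*y - 26; no integer root y with |y| ≤ 4.
  x = 3: f_y(3, y) = -6*y**2 + 26*y - 20; vanishes at y ∈ {1}. (3, 1): f_x = -20 ≠ 0.
  x = 4: f_y(4, y) = -6*y**2 + 26*y - 10; no integer root y with |y| ≤ 4.
Only singular point on the grid: (1, 2).
Classify: substitute x = 1 + u, y = 2 + v and expand: f = -u**3 + 2*u**2*v - 2*v**3 + v**2.
No constant or linear terms (consistent with a singular point). Quadratic part: v**2. Cubic part: -u**3 + 2*u**2*v - 2*v**3.
The quadratic part v**2 is a perfect square, so there is a single (double) tangent line v = 0, i.e. y = 2. Restricting the cubic part to that line (v = 0) leaves -u**3 ≠ 0, so f is not divisible by v and the branch is v² ≈ u**3 to lowest order — this is a cusp.
Classification: cusp.


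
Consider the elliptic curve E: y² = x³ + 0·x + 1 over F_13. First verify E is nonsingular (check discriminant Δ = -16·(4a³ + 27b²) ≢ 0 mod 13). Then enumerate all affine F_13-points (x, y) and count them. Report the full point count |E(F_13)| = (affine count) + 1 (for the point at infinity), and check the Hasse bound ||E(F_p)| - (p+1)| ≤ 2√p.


Affine points = {(0, 1), (0, 12), (2, 3), (2, 10), (4, 0), (5, 3), (5, 10), (6, 3), (6, 10), (10, 0), (12, 0)}; affine count = 11; |E(F_13)| = 12.

Discriminant check: Δ ∝ 4a³ + 27b² = 4·0³ + 27·1² = 4·0 + 27·1 ≡ 1 (mod 13). Nonzero ⇒ E is nonsingular.
For each x ∈ F_13, compute rhs = x³ + 0·x + 1 mod 13, then count y ∈ F_13 with y² ≡ rhs.
  x = 0: rhs = 1, matching y values: 1, 12 (2 points).
  x = 1: rhs = 2, matching y values: none (0 points).
  x = 2: rhs = 9, matching y values: 3, 10 (2 points).
  x = 3: rhs = 2, matching y values: none (0 points).
  x = 4: rhs = 0, matching y values: 0 (1 points).
  x = 5: rhs = 9, matching y values: 3, 10 (2 points).
  x = 6: rhs = 9, matching y values: 3, 10 (2 points).
  x = 7: rhs = 6, matching y values: none (0 points).
  x = 8: rhs = 6, matching y values: none (0 points).
  x = 9: rhs = 2, matching y values: none (0 points).
  x = 10: rhs = 0, matching y values: 0 (1 points).
  x = 11: rhs = 6, matching y values: none (0 points).
  x = 12: rhs = 0, matching y values: 0 (1 points).
Total affine count: 11.
Full point count |E(F_13)| = 11 + 1 = 12.
Hasse bound: |12 − (13+1)| = |-2| = 2 ≤ 2√13 ≈ 7.2111 ✓.


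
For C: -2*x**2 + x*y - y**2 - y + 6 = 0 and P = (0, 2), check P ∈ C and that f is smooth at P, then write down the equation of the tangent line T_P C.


Tangent line at P: 2*x - 5*y + 10 = 0.

Step 1: f(0, 2) = 0, so P lies on C.
Step 2: partial derivatives
  f_x(x, y) = -4*x + y, f_y(x, y) = x - 2*y - 1.
  f_x(P) = 2, f_y(P) = -5 (gradient nonzero, so P is smooth).
Step 3: tangent line at P: 2·(x − 0) + -5·(y − 2) = 0.
Expanding: 2*x - 5*y + 10 = 0.


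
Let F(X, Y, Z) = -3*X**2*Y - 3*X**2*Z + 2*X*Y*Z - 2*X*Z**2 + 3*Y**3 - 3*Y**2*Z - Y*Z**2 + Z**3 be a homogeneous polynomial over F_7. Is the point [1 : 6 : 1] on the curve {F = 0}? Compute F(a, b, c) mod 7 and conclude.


F(1,6,1) ≡ 6 (mod 7); P is NOT on the curve.

Evaluate F(1, 6, 1) term-by-term (mod 7).
  -3*X**2*Y ↦ -3·1·6·1 = -18
  -3*X**2*Z ↦ -3·1·1·1 = -3
  2*X*Y*Z ↦ 2·1·6·1 = 12
  -2*X*Z**2 ↦ -2·1·1·1 = -2
  3*Y**3 ↦ 3·1·216·1 = 648
  -3*Y**2*Z ↦ -3·1·36·1 = -108
  -Y*Z**2 ↦ -1·1·6·1 = -6
  Z**3 ↦ 1·1·1·1 = 1
Sum: F(1, 6, 1) = (-18) + (-3) + (12) + (-2) + (648) + (-108) + (-6) + (1) = 524.
Reducing mod 7: 524 ≡ 6 (mod 7).
Since F(a, b, c) ≡ 6 ≠ 0 (mod 7), P does NOT lie on the curve.


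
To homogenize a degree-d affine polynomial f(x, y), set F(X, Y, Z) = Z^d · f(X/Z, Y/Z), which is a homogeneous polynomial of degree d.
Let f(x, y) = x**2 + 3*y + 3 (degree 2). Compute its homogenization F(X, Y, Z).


F(X, Y, Z) = X**2 + 3*Y*Z + 3*Z**2

deg(f) = 2.
Substitute x = X/Z, y = Y/Z into f, then multiply by Z^2.
  monomial 1·x^2·y^0 ↦ 1·X^2·Y^0·Z^0.
  monomial 3·x^0·y^1 ↦ 3·X^0·Y^1·Z^1.
  monomial 3·x^0·y^0 ↦ 3·X^0·Y^0·Z^2.
Collecting: F(X, Y, Z) = X**2 + 3*Y*Z + 3*Z**2.


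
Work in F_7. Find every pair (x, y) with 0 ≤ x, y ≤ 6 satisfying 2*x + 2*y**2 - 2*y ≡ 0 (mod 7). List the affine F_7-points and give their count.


Affine F_7-points: {(0, 0), (0, 1), (1, 3), (1, 5), (2, 4), (5, 2), (5, 6)}; count = 7.

For each of the 49 pairs (x, y) ∈ F_7², evaluate f(x, y) mod 7. Record the zeros.
  x = 0: [0↦0, 1↦0, 2↦4, 3↦5, 4↦3, 5↦5, 6↦4]  zeros at y ∈ {0, 1}
  x = 1: [0↦2, 1↦2, 2↦6, 3↦0, 4↦5, 5↦0, 6↦6]  zeros at y ∈ {3, 5}
  x = 2: [0↦4, 1↦4, 2↦1, 3↦2, 4↦0, 5↦2, 6↦1]  zeros at y ∈ {4}
  x = 3: [0↦6, 1↦6, 2↦3, 3↦4, 4↦2, 5↦4, 6↦3]  zeros at y ∈ ∅
  x = 4: [0↦1, 1↦1, 2↦5, 3↦6, 4↦4, 5↦6, 6↦5]  zeros at y ∈ ∅
  x = 5: [0↦3, 1↦3, 2↦0, 3↦1, 4↦6, 5↦1, 6↦0]  zeros at y ∈ {2, 6}
  x = 6: [0↦5, 1↦5, 2↦2, 3↦3, 4↦1, 5↦3, 6↦2]  zeros at y ∈ ∅
Collecting zeros: affine points = {(0, 0), (0, 1), (1, 3), (1, 5), (2, 4), (5, 2), (5, 6)}.
Total count |C(F_7)_aff| = 7.


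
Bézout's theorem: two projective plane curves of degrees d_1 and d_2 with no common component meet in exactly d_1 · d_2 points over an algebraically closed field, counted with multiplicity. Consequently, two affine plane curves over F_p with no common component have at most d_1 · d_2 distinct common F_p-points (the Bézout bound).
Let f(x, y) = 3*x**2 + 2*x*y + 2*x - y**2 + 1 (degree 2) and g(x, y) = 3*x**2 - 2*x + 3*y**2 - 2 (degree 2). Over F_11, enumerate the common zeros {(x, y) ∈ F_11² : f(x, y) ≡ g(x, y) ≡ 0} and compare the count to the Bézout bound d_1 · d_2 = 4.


Common zeros: ∅; count = 0; Bézout bound = 4.

deg(f) = 2, deg(g) = 2, so Bézout bound = 4.
Scan x ∈ F_11. For each x, list the y ∈ F_11 with f(x, y) ≡ 0 and those with g(x, y) ≡ 0 (mod 11); the common zeros in that column are the intersection.
  x = 0: f ≡ 0 at y ∈ {1, 10}; g ≡ 0 at y ∈ ∅; common: ∅.
  x = 1: f ≡ 0 at y ∈ ∅; g ≡ 0 at y ∈ {2, 9}; common: ∅.
  x = 2: f ≡ 0 at y ∈ ∅; g ≡ 0 at y ∈ {3, 8}; common: ∅.
  x = 3: f ≡ 0 at y ∈ ∅; g ≡ 0 at y ∈ {1, 10}; common: ∅.
  x = 4: f ≡ 0 at y ∈ ∅; g ≡ 0 at y ∈ ∅; common: ∅.
  x = 5: f ≡ 0 at y ∈ {4, 6}; g ≡ 0 at y ∈ {1, 10}; common: ∅.
  x = 6: f ≡ 0 at y ∈ {0, 1}; g ≡ 0 at y ∈ {3, 8}; common: ∅.
  x = 7: f ≡ 0 at y ∈ ∅; g ≡ 0 at y ∈ {2, 9}; common: ∅.
  x = 8: f ≡ 0 at y ∈ {0, 5}; g ≡ 0 at y ∈ ∅; common: ∅.
  x = 9: f ≡ 0 at y ∈ ∅; g ≡ 0 at y ∈ ∅; common: ∅.
  x = 10: f ≡ 0 at y ∈ {4, 5}; g ≡ 0 at y ∈ ∅; common: ∅.
Collecting: common zeros = ∅, so the count is 0.
Comparison with the Bézout bound: 0 ≤ 4 = deg(f)·deg(g), as expected for curves with no common component (the affine F_11-count falls short of the bound because intersections may lie at infinity, over extension fields, or carry multiplicity).


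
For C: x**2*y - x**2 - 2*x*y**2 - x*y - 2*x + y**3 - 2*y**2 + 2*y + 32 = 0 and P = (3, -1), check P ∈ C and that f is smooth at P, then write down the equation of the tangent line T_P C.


Tangent line at P: -15*x + 27*y + 72 = 0.

Step 1: f(3, -1) = 0, so P lies on C.
Step 2: partial derivatives
  f_x(x, y) = 2*x*y - 2*x - 2*y**2 - y - 2, f_y(x, y) = x**2 - 4*x*y - x + 3*y**2 - 4*y + 2.
  f_x(P) = -15, f_y(P) = 27 (gradient nonzero, so P is smooth).
Step 3: tangent line at P: -15·(x − 3) + 27·(y − -1) = 0.
Expanding: -15*x + 27*y + 72 = 0.


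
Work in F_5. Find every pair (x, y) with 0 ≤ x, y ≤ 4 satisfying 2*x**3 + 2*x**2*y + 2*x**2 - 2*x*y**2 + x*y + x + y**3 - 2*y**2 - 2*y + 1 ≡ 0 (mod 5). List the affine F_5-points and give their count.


Affine F_5-points: {(0, 4), (1, 2), (1, 3), (1, 4), (2, 1), (3, 2), (4, 0), (4, 1), (4, 4)}; count = 9.

For each of the 25 pairs (x, y) ∈ F_5², evaluate f(x, y) mod 5. Record the zeros.
  x = 0: [0↦1, 1↦3, 2↦2, 3↦4, 4↦0]  zeros at y ∈ {4}
  x = 1: [0↦1, 1↦4, 2↦0, 3↦0, 4↦0]  zeros at y ∈ {2, 3, 4}
  x = 2: [0↦2, 1↦0, 2↦2, 3↦4, 4↦2]  zeros at y ∈ {1}
  x = 3: [0↦1, 1↦3, 2↦0, 3↦3, 4↦3]  zeros at y ∈ {2}
  x = 4: [0↦0, 1↦0, 2↦1, 3↦4, 4↦0]  zeros at y ∈ {0, 1, 4}
Collecting zeros: affine points = {(0, 4), (1, 2), (1, 3), (1, 4), (2, 1), (3, 2), (4, 0), (4, 1), (4, 4)}.
Total count |C(F_5)_aff| = 9.


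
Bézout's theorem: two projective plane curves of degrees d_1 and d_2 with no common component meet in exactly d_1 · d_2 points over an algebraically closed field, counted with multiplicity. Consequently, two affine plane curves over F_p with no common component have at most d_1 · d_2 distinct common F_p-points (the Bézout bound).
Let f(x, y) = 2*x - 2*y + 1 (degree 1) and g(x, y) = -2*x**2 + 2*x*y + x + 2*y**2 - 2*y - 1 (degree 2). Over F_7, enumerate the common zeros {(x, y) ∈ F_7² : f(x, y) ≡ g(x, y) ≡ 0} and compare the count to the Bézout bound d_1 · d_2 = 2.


Common zeros: {(2, 6), (4, 1)}; count = 2; Bézout bound = 2.

deg(f) = 1, deg(g) = 2, so Bézout bound = 2.
Scan x ∈ F_7. For each x, list the y ∈ F_7 with f(x, y) ≡ 0 and those with g(x, y) ≡ 0 (mod 7); the common zeros in that column are the intersection.
  x = 0: f ≡ 0 at y ∈ {4}; g ≡ 0 at y ∈ ∅; common: ∅.
  x = 1: f ≡ 0 at y ∈ {5}; g ≡ 0 at y ∈ {1, 6}; common: ∅.
  x = 2: f ≡ 0 at y ∈ {6}; g ≡ 0 at y ∈ {0, 6}; common: {6}.
  x = 3: f ≡ 0 at y ∈ {0}; g ≡ 0 at y ∈ {2, 3}; common: ∅.
  x = 4: f ≡ 0 at y ∈ {1}; g ≡ 0 at y ∈ {1, 3}; common: {1}.
  x = 5: f ≡ 0 at y ∈ {2}; g ≡ 0 at y ∈ ∅; common: ∅.
  x = 6: f ≡ 0 at y ∈ {3}; g ≡ 0 at y ∈ ∅; common: ∅.
Collecting: common zeros = {(2, 6), (4, 1)}, so the count is 2.
Comparison with the Bézout bound: 2 ≤ 2 = deg(f)·deg(g), as expected for curves with no common component (the bound is attained).


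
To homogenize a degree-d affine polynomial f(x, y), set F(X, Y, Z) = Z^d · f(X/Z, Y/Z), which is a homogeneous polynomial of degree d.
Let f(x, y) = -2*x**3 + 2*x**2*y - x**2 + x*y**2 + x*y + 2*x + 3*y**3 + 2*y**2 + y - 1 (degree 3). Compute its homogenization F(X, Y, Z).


F(X, Y, Z) = -2*X**3 + 2*X**2*Y - X**2*Z + X*Y**2 + X*Y*Z + 2*X*Z**2 + 3*Y**3 + 2*Y**2*Z + Y*Z**2 - Z**3

deg(f) = 3.
Substitute x = X/Z, y = Y/Z into f, then multiply by Z^3.
  monomial -2·x^3·y^0 ↦ -2·X^3·Y^0·Z^0.
  monomial 2·x^2·y^1 ↦ 2·X^2·Y^1·Z^0.
  monomial -1·x^2·y^0 ↦ -1·X^2·Y^0·Z^1.
  monomial 1·x^1·y^2 ↦ 1·X^1·Y^2·Z^0.
  monomial 1·x^1·y^1 ↦ 1·X^1·Y^1·Z^1.
  monomial 2·x^1·y^0 ↦ 2·X^1·Y^0·Z^2.
  monomial 3·x^0·y^3 ↦ 3·X^0·Y^3·Z^0.
  monomial 2·x^0·y^2 ↦ 2·X^0·Y^2·Z^1.
  monomial 1·x^0·y^1 ↦ 1·X^0·Y^1·Z^2.
  monomial -1·x^0·y^0 ↦ -1·X^0·Y^0·Z^3.
Collecting: F(X, Y, Z) = -2*X**3 + 2*X**2*Y - X**2*Z + X*Y**2 + X*Y*Z + 2*X*Z**2 + 3*Y**3 + 2*Y**2*Z + Y*Z**2 - Z**3.


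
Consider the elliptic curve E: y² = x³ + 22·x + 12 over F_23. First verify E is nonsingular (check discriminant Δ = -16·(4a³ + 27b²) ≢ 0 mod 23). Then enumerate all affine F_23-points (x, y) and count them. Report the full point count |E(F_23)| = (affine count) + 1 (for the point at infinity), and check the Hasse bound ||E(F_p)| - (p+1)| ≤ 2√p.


Affine points = {(0, 9), (0, 14), (1, 9), (1, 14), (2, 8), (2, 15), (3, 6), (3, 17), (4, 7), (4, 16), (7, 7), (7, 16), (10, 6), (10, 17), (12, 7), (12, 16), (17, 3), (17, 20), (21, 11), (21, 12), (22, 9), (22, 14)}; affine count = 22; |E(F_23)| = 23.

Discriminant check: Δ ∝ 4a³ + 27b² = 4·22³ + 27·12² = 4·10648 + 27·144 ≡ 20 (mod 23). Nonzero ⇒ E is nonsingular.
For each x ∈ F_23, compute rhs = x³ + 22·x + 12 mod 23, then count y ∈ F_23 with y² ≡ rhs.
  x = 0: rhs = 12, matching y values: 9, 14 (2 points).
  x = 1: rhs = 12, matching y values: 9, 14 (2 points).
  x = 2: rhs = 18, matching y values: 8, 15 (2 points).
  x = 3: rhs = 13, matching y values: 6, 17 (2 points).
  x = 4: rhs = 3, matching y values: 7, 16 (2 points).
  x = 5: rhs = 17, matching y values: none (0 points).
  x = 6: rhs = 15, matching y values: none (0 points).
  x = 7: rhs = 3, matching y values: 7, 16 (2 points).
  x = 8: rhs = 10, matching y values: none (0 points).
  x = 9: rhs = 19, matching y values: none (0 points).
  x = 10: rhs = 13, matching y values: 6, 17 (2 points).
  x = 11: rhs = 21, matching y values: none (0 points).
  x = 12: rhs = 3, matching y values: 7, 16 (2 points).
  x = 13: rhs = 11, matching y values: none (0 points).
  x = 14: rhs = 5, matching y values: none (0 points).
  x = 15: rhs = 14, matching y values: none (0 points).
  x = 16: rhs = 21, matching y values: none (0 points).
  x = 17: rhs = 9, matching y values: 3, 20 (2 points).
  x = 18: rhs = 7, matching y values: none (0 points).
  x = 19: rhs = 21, matching y values: none (0 points).
  x = 20: rhs = 11, matching y values: none (0 points).
  x = 21: rhs = 6, matching y values: 11, 12 (2 points).
  x = 22: rhs = 12, matching y values: 9, 14 (2 points).
Total affine count: 22.
Full point count |E(F_23)| = 22 + 1 = 23.
Hasse bound: |23 − (23+1)| = |-1| = 1 ≤ 2√23 ≈ 9.5917 ✓.
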